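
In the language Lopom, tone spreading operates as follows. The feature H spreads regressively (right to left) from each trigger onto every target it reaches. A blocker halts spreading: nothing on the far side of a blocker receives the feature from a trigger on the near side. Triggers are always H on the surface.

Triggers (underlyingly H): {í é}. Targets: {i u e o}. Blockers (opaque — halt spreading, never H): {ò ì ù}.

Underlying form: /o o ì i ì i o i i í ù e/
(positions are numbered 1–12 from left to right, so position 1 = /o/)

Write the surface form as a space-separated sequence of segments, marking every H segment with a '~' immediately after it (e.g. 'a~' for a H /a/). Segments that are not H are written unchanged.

From /í/ at 10 leftward: 9 /i/ → H; 8 /i/ → H; 7 /o/ → H; 6 /i/ → H; 5 /ì/ blocks.
Targets with no active source: positions 1 2 4 12 stay [-high tone].
H positions on the surface: 6 7 8 9 10.

o o ì i ì i~ o~ i~ i~ í~ ù e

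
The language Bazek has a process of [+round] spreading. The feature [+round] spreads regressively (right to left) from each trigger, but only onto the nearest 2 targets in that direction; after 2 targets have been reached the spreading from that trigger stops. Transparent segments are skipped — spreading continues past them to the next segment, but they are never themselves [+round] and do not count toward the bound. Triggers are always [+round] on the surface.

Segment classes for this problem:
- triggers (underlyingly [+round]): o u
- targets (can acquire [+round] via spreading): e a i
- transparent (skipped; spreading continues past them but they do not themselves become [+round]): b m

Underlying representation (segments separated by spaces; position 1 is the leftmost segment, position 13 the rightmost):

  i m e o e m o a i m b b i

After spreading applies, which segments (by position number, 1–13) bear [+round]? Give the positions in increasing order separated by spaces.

1 3 4 5 7

From /o/ at 4 leftward: 3 /e/ → [+round]; 2 /m/ transparent; 1 /i/ → [+round]; bound reached.
From /o/ at 7 leftward: 6 /m/ transparent; 5 /e/ → [+round]; 4 /o/ is itself a trigger — this domain ends here.
Targets with no active source: positions 8 9 13 stay [-round].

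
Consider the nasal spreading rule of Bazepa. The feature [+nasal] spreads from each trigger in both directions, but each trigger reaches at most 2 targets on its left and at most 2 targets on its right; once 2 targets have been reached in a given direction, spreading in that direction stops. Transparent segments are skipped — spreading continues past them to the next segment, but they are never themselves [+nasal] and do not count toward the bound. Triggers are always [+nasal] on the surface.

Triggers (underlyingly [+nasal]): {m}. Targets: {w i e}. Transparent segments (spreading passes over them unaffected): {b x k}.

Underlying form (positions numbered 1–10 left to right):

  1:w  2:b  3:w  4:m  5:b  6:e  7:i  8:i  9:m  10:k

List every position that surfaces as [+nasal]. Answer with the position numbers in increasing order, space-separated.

From /m/ at 4 rightward: 5 /b/ transparent; 6 /e/ → [+nasal]; 7 /i/ → [+nasal]; bound reached.
From /m/ at 4 leftward: 3 /w/ → [+nasal]; 2 /b/ transparent; 1 /w/ → [+nasal]; bound reached.
From /m/ at 9 rightward: 10 /k/ transparent; word edge.
From /m/ at 9 leftward: 8 /i/ → [+nasal]; 7 /i/ → [+nasal]; bound reached.

1 3 4 6 7 8 9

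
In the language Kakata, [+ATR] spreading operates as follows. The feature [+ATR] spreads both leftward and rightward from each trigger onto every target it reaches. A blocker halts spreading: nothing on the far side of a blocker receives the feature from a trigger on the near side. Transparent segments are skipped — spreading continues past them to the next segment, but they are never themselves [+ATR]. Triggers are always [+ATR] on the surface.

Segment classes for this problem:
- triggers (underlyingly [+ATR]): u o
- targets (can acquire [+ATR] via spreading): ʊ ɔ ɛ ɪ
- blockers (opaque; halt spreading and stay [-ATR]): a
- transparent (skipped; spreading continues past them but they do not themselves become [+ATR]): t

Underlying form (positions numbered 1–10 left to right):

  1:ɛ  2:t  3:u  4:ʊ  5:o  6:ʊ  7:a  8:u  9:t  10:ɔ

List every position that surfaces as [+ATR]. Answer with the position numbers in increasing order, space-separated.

From /u/ at 3 rightward: 4 /ʊ/ → [+ATR]; 5 /o/ is itself a trigger — this domain ends here.
From /u/ at 3 leftward: 2 /t/ transparent; 1 /ɛ/ → [+ATR]; word edge.
From /o/ at 5 rightward: 6 /ʊ/ → [+ATR]; 7 /a/ blocks.
From /o/ at 5 leftward: 4 /ʊ/ → [+ATR]; 3 /u/ is itself a trigger — this domain ends here.
From /u/ at 8 rightward: 9 /t/ transparent; 10 /ɔ/ → [+ATR]; word edge.
From /u/ at 8 leftward: 7 /a/ blocks.

1 3 4 5 6 8 10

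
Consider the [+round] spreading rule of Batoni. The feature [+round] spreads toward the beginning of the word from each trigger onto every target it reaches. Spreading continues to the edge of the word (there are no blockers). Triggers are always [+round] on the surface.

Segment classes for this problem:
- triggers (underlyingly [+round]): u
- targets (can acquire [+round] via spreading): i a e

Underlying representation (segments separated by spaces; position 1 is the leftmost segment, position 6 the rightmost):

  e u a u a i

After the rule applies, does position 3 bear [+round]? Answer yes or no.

From /u/ at 2 leftward: 1 /e/ → [+round]; word edge.
From /u/ at 4 leftward: 3 /a/ → [+round]; 2 /u/ is itself a trigger — this domain ends here.
Targets with no active source: positions 5 6 stay [-round].
[+round] positions on the surface: 1 2 3 4.

yes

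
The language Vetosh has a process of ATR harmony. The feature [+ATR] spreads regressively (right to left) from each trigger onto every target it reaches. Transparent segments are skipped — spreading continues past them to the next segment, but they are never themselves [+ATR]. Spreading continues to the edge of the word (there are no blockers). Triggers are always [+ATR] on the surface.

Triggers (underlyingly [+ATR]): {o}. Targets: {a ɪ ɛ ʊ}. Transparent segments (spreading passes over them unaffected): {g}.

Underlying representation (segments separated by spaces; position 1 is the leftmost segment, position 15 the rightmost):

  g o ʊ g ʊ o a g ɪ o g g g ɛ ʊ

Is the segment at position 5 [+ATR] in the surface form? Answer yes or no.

yes

From /o/ at 2 leftward: 1 /g/ transparent; word edge.
From /o/ at 6 leftward: 5 /ʊ/ → [+ATR]; 4 /g/ transparent; 3 /ʊ/ → [+ATR]; 2 /o/ is itself a trigger — this domain ends here.
From /o/ at 10 leftward: 9 /ɪ/ → [+ATR]; 8 /g/ transparent; 7 /a/ → [+ATR]; 6 /o/ is itself a trigger — this domain ends here.
Targets with no active source: positions 14 15 stay [-ATR].
[+ATR] positions on the surface: 2 3 5 6 7 9 10.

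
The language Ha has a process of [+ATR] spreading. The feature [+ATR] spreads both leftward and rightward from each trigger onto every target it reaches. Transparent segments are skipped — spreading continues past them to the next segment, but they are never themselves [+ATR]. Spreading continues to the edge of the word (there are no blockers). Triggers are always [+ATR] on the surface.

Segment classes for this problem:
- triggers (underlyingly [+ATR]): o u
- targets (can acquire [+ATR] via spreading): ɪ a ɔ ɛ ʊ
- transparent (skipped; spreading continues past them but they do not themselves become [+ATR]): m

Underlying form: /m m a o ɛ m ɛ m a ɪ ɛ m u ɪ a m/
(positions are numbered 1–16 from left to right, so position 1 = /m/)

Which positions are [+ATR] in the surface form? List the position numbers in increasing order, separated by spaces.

From /o/ at 4 rightward: 5 /ɛ/ → [+ATR]; 6 /m/ transparent; 7 /ɛ/ → [+ATR]; 8 /m/ transparent; 9 /a/ → [+ATR]; 10 /ɪ/ → [+ATR]; 11 /ɛ/ → [+ATR]; 12 /m/ transparent; 13 /u/ is itself a trigger — this domain ends here.
From /o/ at 4 leftward: 3 /a/ → [+ATR]; 2 /m/ transparent; 1 /m/ transparent; word edge.
From /u/ at 13 rightward: 14 /ɪ/ → [+ATR]; 15 /a/ → [+ATR]; 16 /m/ transparent; word edge.
From /u/ at 13 leftward: 12 /m/ transparent; 11 /ɛ/ → [+ATR]; 10 /ɪ/ → [+ATR]; 9 /a/ → [+ATR]; 8 /m/ transparent; 7 /ɛ/ → [+ATR]; 6 /m/ transparent; 5 /ɛ/ → [+ATR]; 4 /o/ is itself a trigger — this domain ends here.

3 4 5 7 9 10 11 13 14 15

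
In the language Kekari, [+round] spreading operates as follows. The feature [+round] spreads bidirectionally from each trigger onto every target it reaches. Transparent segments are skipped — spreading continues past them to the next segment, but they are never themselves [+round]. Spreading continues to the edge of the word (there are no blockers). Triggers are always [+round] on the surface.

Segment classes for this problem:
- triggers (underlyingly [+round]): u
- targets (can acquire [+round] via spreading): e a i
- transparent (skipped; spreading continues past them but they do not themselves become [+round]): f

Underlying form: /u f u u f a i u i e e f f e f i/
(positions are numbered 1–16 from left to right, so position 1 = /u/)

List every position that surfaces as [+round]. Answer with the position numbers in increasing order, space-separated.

1 3 4 6 7 8 9 10 11 14 16

From /u/ at 1 rightward: 2 /f/ transparent; 3 /u/ is itself a trigger — this domain ends here.
From /u/ at 1 leftward: word edge.
From /u/ at 3 rightward: 4 /u/ is itself a trigger — this domain ends here.
From /u/ at 3 leftward: 2 /f/ transparent; 1 /u/ is itself a trigger — this domain ends here.
From /u/ at 4 rightward: 5 /f/ transparent; 6 /a/ → [+round]; 7 /i/ → [+round]; 8 /u/ is itself a trigger — this domain ends here.
From /u/ at 4 leftward: 3 /u/ is itself a trigger — this domain ends here.
From /u/ at 8 rightward: 9 /i/ → [+round]; 10 /e/ → [+round]; 11 /e/ → [+round]; 12 /f/ transparent; 13 /f/ transparent; 14 /e/ → [+round]; 15 /f/ transparent; 16 /i/ → [+round]; word edge.
From /u/ at 8 leftward: 7 /i/ → [+round]; 6 /a/ → [+round]; 5 /f/ transparent; 4 /u/ is itself a trigger — this domain ends here.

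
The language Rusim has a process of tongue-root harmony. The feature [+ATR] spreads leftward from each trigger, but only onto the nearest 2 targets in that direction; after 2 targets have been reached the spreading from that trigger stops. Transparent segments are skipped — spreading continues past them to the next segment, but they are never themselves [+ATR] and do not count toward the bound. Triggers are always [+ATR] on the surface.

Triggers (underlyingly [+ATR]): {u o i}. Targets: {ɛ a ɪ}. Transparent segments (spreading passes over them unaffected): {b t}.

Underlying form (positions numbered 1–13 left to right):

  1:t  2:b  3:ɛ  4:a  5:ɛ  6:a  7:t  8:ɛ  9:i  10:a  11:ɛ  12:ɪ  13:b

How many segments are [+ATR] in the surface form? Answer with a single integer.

3

From /i/ at 9 leftward: 8 /ɛ/ → [+ATR]; 7 /t/ transparent; 6 /a/ → [+ATR]; bound reached.
Targets with no active source: positions 3 4 5 10 11 12 stay [-ATR].
[+ATR] positions on the surface: 6 8 9.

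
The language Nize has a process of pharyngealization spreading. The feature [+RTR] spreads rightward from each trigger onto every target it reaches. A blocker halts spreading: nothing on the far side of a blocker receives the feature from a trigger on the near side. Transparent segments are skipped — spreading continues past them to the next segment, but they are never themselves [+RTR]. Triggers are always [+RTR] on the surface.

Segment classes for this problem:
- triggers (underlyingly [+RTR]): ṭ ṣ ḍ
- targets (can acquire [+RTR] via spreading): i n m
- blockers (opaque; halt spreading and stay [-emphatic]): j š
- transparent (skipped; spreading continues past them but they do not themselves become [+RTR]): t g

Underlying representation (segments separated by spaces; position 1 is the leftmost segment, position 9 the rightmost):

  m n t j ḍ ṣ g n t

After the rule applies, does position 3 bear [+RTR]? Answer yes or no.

From /ḍ/ at 5 rightward: 6 /ṣ/ is itself a trigger — this domain ends here.
From /ṣ/ at 6 rightward: 7 /g/ transparent; 8 /n/ → [+RTR]; 9 /t/ transparent; word edge.
Targets with no active source: positions 1 2 stay [-emphatic].
[+RTR] positions on the surface: 5 6 8.

no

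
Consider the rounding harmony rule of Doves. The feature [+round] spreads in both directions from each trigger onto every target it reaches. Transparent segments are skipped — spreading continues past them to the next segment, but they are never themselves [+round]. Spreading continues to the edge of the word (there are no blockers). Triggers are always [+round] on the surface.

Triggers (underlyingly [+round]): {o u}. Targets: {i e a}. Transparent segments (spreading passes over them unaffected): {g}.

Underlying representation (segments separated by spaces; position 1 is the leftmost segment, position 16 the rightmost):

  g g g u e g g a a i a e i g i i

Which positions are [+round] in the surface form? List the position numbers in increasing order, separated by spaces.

From /u/ at 4 rightward: 5 /e/ → [+round]; 6 /g/ transparent; 7 /g/ transparent; 8 /a/ → [+round]; 9 /a/ → [+round]; 10 /i/ → [+round]; 11 /a/ → [+round]; 12 /e/ → [+round]; 13 /i/ → [+round]; 14 /g/ transparent; 15 /i/ → [+round]; 16 /i/ → [+round]; word edge.
From /u/ at 4 leftward: 3 /g/ transparent; 2 /g/ transparent; 1 /g/ transparent; word edge.

4 5 8 9 10 11 12 13 15 16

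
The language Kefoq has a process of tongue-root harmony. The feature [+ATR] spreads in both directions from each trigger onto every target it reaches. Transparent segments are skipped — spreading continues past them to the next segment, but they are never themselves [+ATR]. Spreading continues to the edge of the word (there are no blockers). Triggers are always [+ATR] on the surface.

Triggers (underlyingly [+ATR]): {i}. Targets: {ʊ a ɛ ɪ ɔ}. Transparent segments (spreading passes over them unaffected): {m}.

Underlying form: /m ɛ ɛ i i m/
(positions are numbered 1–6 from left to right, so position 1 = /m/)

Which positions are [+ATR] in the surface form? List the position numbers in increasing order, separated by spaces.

2 3 4 5

From /i/ at 4 rightward: 5 /i/ is itself a trigger — this domain ends here.
From /i/ at 4 leftward: 3 /ɛ/ → [+ATR]; 2 /ɛ/ → [+ATR]; 1 /m/ transparent; word edge.
From /i/ at 5 rightward: 6 /m/ transparent; word edge.
From /i/ at 5 leftward: 4 /i/ is itself a trigger — this domain ends here.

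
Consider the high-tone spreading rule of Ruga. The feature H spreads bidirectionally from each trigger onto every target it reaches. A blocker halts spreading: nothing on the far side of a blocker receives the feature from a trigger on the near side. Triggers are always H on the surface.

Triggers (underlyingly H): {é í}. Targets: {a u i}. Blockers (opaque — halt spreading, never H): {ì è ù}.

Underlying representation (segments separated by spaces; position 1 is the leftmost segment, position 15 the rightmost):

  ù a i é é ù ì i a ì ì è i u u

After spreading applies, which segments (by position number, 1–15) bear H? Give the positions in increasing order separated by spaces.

2 3 4 5

From /é/ at 4 rightward: 5 /é/ is itself a trigger — this domain ends here.
From /é/ at 4 leftward: 3 /i/ → H; 2 /a/ → H; 1 /ù/ blocks.
From /é/ at 5 rightward: 6 /ù/ blocks.
From /é/ at 5 leftward: 4 /é/ is itself a trigger — this domain ends here.
Targets with no active source: positions 8 9 13 14 15 stay [-high tone].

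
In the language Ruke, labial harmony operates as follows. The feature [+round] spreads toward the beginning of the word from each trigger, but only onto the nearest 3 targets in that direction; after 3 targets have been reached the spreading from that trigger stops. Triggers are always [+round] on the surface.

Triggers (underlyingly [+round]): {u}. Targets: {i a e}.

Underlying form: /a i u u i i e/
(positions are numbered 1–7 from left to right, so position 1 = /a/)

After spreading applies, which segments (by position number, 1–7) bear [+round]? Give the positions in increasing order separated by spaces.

1 2 3 4

From /u/ at 3 leftward: 2 /i/ → [+round]; 1 /a/ → [+round]; word edge.
From /u/ at 4 leftward: 3 /u/ is itself a trigger — this domain ends here.
Targets with no active source: positions 5 6 7 stay [-round].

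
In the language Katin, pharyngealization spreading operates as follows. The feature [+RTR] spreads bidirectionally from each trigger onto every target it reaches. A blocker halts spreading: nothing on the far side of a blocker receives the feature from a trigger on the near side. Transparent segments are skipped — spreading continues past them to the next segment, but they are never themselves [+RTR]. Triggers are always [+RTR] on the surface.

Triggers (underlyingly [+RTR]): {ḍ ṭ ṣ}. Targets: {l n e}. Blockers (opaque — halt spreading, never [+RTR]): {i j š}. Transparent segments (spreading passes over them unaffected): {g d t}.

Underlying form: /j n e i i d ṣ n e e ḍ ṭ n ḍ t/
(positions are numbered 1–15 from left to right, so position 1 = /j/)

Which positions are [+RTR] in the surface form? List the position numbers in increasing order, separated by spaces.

7 8 9 10 11 12 13 14

From /ṣ/ at 7 rightward: 8 /n/ → [+RTR]; 9 /e/ → [+RTR]; 10 /e/ → [+RTR]; 11 /ḍ/ is itself a trigger — this domain ends here.
From /ṣ/ at 7 leftward: 6 /d/ transparent; 5 /i/ blocks.
From /ḍ/ at 11 rightward: 12 /ṭ/ is itself a trigger — this domain ends here.
From /ḍ/ at 11 leftward: 10 /e/ → [+RTR]; 9 /e/ → [+RTR]; 8 /n/ → [+RTR]; 7 /ṣ/ is itself a trigger — this domain ends here.
From /ṭ/ at 12 rightward: 13 /n/ → [+RTR]; 14 /ḍ/ is itself a trigger — this domain ends here.
From /ṭ/ at 12 leftward: 11 /ḍ/ is itself a trigger — this domain ends here.
From /ḍ/ at 14 rightward: 15 /t/ transparent; word edge.
From /ḍ/ at 14 leftward: 13 /n/ → [+RTR]; 12 /ṭ/ is itself a trigger — this domain ends here.
Targets with no active source: positions 2 3 stay [-emphatic].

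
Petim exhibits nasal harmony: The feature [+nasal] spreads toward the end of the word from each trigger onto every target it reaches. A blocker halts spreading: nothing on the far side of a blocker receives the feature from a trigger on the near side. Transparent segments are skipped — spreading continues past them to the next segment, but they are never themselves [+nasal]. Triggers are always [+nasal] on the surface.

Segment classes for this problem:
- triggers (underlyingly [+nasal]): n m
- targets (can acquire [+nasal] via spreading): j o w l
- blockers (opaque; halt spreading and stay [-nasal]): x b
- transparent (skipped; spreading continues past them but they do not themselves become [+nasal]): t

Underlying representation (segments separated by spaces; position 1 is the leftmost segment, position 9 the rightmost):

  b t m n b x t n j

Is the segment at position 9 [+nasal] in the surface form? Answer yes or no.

From /m/ at 3 rightward: 4 /n/ is itself a trigger — this domain ends here.
From /n/ at 4 rightward: 5 /b/ blocks.
From /n/ at 8 rightward: 9 /j/ → [+nasal]; word edge.
[+nasal] positions on the surface: 3 4 8 9.

yes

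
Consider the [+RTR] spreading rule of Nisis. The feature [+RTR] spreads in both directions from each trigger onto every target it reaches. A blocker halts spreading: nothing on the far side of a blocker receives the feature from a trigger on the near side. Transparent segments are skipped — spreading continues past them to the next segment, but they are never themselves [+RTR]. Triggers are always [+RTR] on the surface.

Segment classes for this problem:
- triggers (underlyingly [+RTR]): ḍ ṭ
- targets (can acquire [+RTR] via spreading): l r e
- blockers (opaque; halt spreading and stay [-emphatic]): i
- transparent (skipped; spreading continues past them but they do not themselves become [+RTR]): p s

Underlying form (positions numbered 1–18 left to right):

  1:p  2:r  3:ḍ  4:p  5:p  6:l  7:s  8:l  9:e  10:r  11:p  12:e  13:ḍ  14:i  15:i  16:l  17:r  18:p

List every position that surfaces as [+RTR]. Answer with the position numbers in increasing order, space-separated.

From /ḍ/ at 3 rightward: 4 /p/ transparent; 5 /p/ transparent; 6 /l/ → [+RTR]; 7 /s/ transparent; 8 /l/ → [+RTR]; 9 /e/ → [+RTR]; 10 /r/ → [+RTR]; 11 /p/ transparent; 12 /e/ → [+RTR]; 13 /ḍ/ is itself a trigger — this domain ends here.
From /ḍ/ at 3 leftward: 2 /r/ → [+RTR]; 1 /p/ transparent; word edge.
From /ḍ/ at 13 rightward: 14 /i/ blocks.
From /ḍ/ at 13 leftward: 12 /e/ → [+RTR]; 11 /p/ transparent; 10 /r/ → [+RTR]; 9 /e/ → [+RTR]; 8 /l/ → [+RTR]; 7 /s/ transparent; 6 /l/ → [+RTR]; 5 /p/ transparent; 4 /p/ transparent; 3 /ḍ/ is itself a trigger — this domain ends here.
Targets with no active source: positions 16 17 stay [-emphatic].

2 3 6 8 9 10 12 13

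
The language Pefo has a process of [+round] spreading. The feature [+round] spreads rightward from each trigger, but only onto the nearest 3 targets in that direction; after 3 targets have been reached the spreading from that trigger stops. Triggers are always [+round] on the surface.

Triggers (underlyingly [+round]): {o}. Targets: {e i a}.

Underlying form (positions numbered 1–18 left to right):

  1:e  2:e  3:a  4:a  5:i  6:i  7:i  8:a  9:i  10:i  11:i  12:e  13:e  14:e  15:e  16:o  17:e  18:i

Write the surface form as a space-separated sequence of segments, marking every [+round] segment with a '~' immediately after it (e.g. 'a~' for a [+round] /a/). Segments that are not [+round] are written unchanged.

From /o/ at 16 rightward: 17 /e/ → [+round]; 18 /i/ → [+round]; word edge.
Targets with no active source: positions 1 2 3 4 5 6 7 8 9 10 11 12 13 14 15 stay [-round].
[+round] positions on the surface: 16 17 18.

e e a a i i i a i i i e e e e o~ e~ i~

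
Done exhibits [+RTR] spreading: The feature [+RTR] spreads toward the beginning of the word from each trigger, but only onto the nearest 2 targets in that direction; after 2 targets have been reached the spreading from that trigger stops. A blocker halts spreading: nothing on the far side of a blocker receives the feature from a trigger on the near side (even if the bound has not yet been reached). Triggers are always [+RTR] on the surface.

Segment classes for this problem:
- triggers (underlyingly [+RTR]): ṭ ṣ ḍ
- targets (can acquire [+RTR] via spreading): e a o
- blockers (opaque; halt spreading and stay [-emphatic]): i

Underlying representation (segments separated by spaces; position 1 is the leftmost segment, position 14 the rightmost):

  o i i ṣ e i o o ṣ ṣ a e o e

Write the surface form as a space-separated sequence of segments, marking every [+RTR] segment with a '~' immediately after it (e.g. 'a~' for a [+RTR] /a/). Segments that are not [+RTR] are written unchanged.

From /ṣ/ at 4 leftward: 3 /i/ blocks.
From /ṣ/ at 9 leftward: 8 /o/ → [+RTR]; 7 /o/ → [+RTR]; bound reached.
From /ṣ/ at 10 leftward: 9 /ṣ/ is itself a trigger — this domain ends here.
Targets with no active source: positions 1 5 11 12 13 14 stay [-emphatic].
[+RTR] positions on the surface: 4 7 8 9 10.

o i i ṣ~ e i o~ o~ ṣ~ ṣ~ a e o e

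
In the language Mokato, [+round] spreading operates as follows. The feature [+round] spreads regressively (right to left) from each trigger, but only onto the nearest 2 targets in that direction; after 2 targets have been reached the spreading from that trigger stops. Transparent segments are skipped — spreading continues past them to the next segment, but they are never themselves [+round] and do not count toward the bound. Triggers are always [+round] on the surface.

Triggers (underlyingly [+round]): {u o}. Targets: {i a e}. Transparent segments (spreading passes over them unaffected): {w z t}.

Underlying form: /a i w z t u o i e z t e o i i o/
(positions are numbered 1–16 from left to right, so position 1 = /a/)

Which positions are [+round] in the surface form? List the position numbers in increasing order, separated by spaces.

1 2 6 7 9 12 13 14 15 16

From /u/ at 6 leftward: 5 /t/ transparent; 4 /z/ transparent; 3 /w/ transparent; 2 /i/ → [+round]; 1 /a/ → [+round]; bound reached.
From /o/ at 7 leftward: 6 /u/ is itself a trigger — this domain ends here.
From /o/ at 13 leftward: 12 /e/ → [+round]; 11 /t/ transparent; 10 /z/ transparent; 9 /e/ → [+round]; bound reached.
From /o/ at 16 leftward: 15 /i/ → [+round]; 14 /i/ → [+round]; bound reached.
Target with no active source: position 8 stays [-round].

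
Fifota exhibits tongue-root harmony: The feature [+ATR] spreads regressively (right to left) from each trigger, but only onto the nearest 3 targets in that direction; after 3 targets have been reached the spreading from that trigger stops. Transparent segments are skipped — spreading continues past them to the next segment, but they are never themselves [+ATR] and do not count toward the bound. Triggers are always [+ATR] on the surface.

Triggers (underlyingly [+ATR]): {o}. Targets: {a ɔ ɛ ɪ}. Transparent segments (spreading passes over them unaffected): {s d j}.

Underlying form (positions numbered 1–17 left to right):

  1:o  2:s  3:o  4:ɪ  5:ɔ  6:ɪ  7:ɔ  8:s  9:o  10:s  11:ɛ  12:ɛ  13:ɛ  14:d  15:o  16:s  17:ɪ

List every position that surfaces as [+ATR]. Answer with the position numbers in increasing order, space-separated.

1 3 5 6 7 9 11 12 13 15

From /o/ at 1 leftward: word edge.
From /o/ at 3 leftward: 2 /s/ transparent; 1 /o/ is itself a trigger — this domain ends here.
From /o/ at 9 leftward: 8 /s/ transparent; 7 /ɔ/ → [+ATR]; 6 /ɪ/ → [+ATR]; 5 /ɔ/ → [+ATR]; bound reached.
From /o/ at 15 leftward: 14 /d/ transparent; 13 /ɛ/ → [+ATR]; 12 /ɛ/ → [+ATR]; 11 /ɛ/ → [+ATR]; bound reached.
Targets with no active source: positions 4 17 stay [-ATR].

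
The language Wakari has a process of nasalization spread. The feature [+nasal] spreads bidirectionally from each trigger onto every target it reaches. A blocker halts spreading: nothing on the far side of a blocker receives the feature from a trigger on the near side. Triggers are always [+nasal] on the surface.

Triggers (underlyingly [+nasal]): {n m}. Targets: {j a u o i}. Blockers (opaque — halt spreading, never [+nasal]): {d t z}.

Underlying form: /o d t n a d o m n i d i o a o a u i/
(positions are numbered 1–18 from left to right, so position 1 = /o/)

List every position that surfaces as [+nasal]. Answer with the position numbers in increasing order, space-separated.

4 5 7 8 9 10

From /n/ at 4 rightward: 5 /a/ → [+nasal]; 6 /d/ blocks.
From /n/ at 4 leftward: 3 /t/ blocks.
From /m/ at 8 rightward: 9 /n/ is itself a trigger — this domain ends here.
From /m/ at 8 leftward: 7 /o/ → [+nasal]; 6 /d/ blocks.
From /n/ at 9 rightward: 10 /i/ → [+nasal]; 11 /d/ blocks.
From /n/ at 9 leftward: 8 /m/ is itself a trigger — this domain ends here.
Targets with no active source: positions 1 12 13 14 15 16 17 18 stay [-nasal].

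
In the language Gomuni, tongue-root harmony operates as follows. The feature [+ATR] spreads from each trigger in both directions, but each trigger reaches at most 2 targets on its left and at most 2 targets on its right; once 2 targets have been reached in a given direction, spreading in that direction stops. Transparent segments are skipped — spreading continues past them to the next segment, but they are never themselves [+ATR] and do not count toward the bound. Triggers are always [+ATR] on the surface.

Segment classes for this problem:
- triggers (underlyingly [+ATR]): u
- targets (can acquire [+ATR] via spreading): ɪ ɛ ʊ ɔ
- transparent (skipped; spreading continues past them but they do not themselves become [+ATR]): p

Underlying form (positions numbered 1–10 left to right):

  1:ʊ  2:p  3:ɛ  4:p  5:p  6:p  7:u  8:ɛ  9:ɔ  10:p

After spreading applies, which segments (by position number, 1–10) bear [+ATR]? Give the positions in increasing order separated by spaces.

1 3 7 8 9

From /u/ at 7 rightward: 8 /ɛ/ → [+ATR]; 9 /ɔ/ → [+ATR]; bound reached.
From /u/ at 7 leftward: 6 /p/ transparent; 5 /p/ transparent; 4 /p/ transparent; 3 /ɛ/ → [+ATR]; 2 /p/ transparent; 1 /ʊ/ → [+ATR]; bound reached.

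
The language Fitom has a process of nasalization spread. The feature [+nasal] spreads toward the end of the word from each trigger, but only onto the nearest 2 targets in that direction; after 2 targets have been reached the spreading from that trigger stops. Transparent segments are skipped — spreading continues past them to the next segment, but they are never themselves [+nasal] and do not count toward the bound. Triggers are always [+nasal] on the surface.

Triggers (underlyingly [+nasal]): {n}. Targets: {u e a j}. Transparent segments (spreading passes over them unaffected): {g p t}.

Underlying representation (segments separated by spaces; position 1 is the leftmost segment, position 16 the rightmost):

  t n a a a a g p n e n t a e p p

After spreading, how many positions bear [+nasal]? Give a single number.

8

From /n/ at 2 rightward: 3 /a/ → [+nasal]; 4 /a/ → [+nasal]; bound reached.
From /n/ at 9 rightward: 10 /e/ → [+nasal]; 11 /n/ is itself a trigger — this domain ends here.
From /n/ at 11 rightward: 12 /t/ transparent; 13 /a/ → [+nasal]; 14 /e/ → [+nasal]; bound reached.
Targets with no active source: positions 5 6 stay [-nasal].
[+nasal] positions on the surface: 2 3 4 9 10 11 13 14.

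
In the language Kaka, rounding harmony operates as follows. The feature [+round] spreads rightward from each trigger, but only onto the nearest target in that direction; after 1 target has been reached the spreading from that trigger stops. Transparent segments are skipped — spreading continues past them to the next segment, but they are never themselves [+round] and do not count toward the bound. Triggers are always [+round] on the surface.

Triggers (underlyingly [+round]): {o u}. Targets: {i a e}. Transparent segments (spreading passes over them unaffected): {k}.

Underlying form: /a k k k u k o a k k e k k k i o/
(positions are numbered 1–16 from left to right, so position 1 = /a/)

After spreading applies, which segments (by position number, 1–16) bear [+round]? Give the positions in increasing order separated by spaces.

5 7 8 16

From /u/ at 5 rightward: 6 /k/ transparent; 7 /o/ is itself a trigger — this domain ends here.
From /o/ at 7 rightward: 8 /a/ → [+round]; bound reached.
From /o/ at 16 rightward: word edge.
Targets with no active source: positions 1 11 15 stay [-round].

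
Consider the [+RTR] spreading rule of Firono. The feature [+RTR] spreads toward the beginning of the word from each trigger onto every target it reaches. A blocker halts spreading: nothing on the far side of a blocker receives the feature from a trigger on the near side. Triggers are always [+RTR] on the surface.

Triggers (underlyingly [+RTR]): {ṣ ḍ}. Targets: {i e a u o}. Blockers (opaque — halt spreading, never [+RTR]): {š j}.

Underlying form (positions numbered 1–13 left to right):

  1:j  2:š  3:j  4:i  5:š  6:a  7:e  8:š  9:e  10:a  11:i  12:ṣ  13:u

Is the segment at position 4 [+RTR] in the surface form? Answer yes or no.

no

From /ṣ/ at 12 leftward: 11 /i/ → [+RTR]; 10 /a/ → [+RTR]; 9 /e/ → [+RTR]; 8 /š/ blocks.
Targets with no active source: positions 4 6 7 13 stay [-emphatic].
[+RTR] positions on the surface: 9 10 11 12.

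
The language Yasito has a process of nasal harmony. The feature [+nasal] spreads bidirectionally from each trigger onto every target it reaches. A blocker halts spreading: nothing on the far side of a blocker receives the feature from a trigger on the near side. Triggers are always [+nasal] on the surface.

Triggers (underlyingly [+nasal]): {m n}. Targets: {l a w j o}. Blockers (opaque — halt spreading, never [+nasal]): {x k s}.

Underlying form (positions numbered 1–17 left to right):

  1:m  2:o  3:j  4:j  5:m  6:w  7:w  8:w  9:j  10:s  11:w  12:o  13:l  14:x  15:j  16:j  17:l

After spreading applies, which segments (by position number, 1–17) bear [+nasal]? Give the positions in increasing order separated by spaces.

1 2 3 4 5 6 7 8 9

From /m/ at 1 rightward: 2 /o/ → [+nasal]; 3 /j/ → [+nasal]; 4 /j/ → [+nasal]; 5 /m/ is itself a trigger — this domain ends here.
From /m/ at 1 leftward: word edge.
From /m/ at 5 rightward: 6 /w/ → [+nasal]; 7 /w/ → [+nasal]; 8 /w/ → [+nasal]; 9 /j/ → [+nasal]; 10 /s/ blocks.
From /m/ at 5 leftward: 4 /j/ → [+nasal]; 3 /j/ → [+nasal]; 2 /o/ → [+nasal]; 1 /m/ is itself a trigger — this domain ends here.
Targets with no active source: positions 11 12 13 15 16 17 stay [-nasal].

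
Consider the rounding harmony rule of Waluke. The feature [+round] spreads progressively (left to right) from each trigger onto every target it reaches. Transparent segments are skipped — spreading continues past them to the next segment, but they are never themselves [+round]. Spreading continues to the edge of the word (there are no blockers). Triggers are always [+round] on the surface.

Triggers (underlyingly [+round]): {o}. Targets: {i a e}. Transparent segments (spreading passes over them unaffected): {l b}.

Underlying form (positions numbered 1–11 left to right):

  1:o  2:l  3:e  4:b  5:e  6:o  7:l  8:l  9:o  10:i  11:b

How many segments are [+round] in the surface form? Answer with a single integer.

6

From /o/ at 1 rightward: 2 /l/ transparent; 3 /e/ → [+round]; 4 /b/ transparent; 5 /e/ → [+round]; 6 /o/ is itself a trigger — this domain ends here.
From /o/ at 6 rightward: 7 /l/ transparent; 8 /l/ transparent; 9 /o/ is itself a trigger — this domain ends here.
From /o/ at 9 rightward: 10 /i/ → [+round]; 11 /b/ transparent; word edge.
[+round] positions on the surface: 1 3 5 6 9 10.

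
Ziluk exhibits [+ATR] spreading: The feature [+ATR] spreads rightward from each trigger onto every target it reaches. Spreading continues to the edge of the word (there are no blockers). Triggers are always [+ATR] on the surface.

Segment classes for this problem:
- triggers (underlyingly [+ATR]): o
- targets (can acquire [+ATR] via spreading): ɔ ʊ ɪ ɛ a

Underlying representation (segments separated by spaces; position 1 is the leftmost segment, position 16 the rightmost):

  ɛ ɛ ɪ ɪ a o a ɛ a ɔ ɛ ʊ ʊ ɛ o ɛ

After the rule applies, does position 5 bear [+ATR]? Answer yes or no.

no

From /o/ at 6 rightward: 7 /a/ → [+ATR]; 8 /ɛ/ → [+ATR]; 9 /a/ → [+ATR]; 10 /ɔ/ → [+ATR]; 11 /ɛ/ → [+ATR]; 12 /ʊ/ → [+ATR]; 13 /ʊ/ → [+ATR]; 14 /ɛ/ → [+ATR]; 15 /o/ is itself a trigger — this domain ends here.
From /o/ at 15 rightward: 16 /ɛ/ → [+ATR]; word edge.
Targets with no active source: positions 1 2 3 4 5 stay [-ATR].
[+ATR] positions on the surface: 6 7 8 9 10 11 12 13 14 15 16.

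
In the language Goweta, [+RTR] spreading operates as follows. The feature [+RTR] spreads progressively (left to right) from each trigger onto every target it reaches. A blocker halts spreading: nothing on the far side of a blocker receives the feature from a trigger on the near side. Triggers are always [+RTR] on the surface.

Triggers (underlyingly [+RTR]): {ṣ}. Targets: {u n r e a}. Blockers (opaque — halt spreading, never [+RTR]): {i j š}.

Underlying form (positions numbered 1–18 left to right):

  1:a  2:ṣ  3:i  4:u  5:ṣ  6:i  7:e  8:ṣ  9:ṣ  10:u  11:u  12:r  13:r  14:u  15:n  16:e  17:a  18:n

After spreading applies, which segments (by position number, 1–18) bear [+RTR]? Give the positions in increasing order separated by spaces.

2 5 8 9 10 11 12 13 14 15 16 17 18

From /ṣ/ at 2 rightward: 3 /i/ blocks.
From /ṣ/ at 5 rightward: 6 /i/ blocks.
From /ṣ/ at 8 rightward: 9 /ṣ/ is itself a trigger — this domain ends here.
From /ṣ/ at 9 rightward: 10 /u/ → [+RTR]; 11 /u/ → [+RTR]; 12 /r/ → [+RTR]; 13 /r/ → [+RTR]; 14 /u/ → [+RTR]; 15 /n/ → [+RTR]; 16 /e/ → [+RTR]; 17 /a/ → [+RTR]; 18 /n/ → [+RTR]; word edge.
Targets with no active source: positions 1 4 7 stay [-emphatic].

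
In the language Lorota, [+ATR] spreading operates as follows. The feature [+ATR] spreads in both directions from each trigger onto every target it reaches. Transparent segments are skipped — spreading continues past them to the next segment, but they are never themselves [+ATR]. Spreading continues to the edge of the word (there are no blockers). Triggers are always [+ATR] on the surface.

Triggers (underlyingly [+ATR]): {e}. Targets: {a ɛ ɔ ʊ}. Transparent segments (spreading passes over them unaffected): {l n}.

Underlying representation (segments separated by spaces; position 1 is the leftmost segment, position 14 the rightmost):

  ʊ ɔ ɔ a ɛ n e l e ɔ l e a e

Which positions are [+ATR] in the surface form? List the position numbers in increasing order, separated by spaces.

1 2 3 4 5 7 9 10 12 13 14

From /e/ at 7 rightward: 8 /l/ transparent; 9 /e/ is itself a trigger — this domain ends here.
From /e/ at 7 leftward: 6 /n/ transparent; 5 /ɛ/ → [+ATR]; 4 /a/ → [+ATR]; 3 /ɔ/ → [+ATR]; 2 /ɔ/ → [+ATR]; 1 /ʊ/ → [+ATR]; word edge.
From /e/ at 9 rightward: 10 /ɔ/ → [+ATR]; 11 /l/ transparent; 12 /e/ is itself a trigger — this domain ends here.
From /e/ at 9 leftward: 8 /l/ transparent; 7 /e/ is itself a trigger — this domain ends here.
From /e/ at 12 rightward: 13 /a/ → [+ATR]; 14 /e/ is itself a trigger — this domain ends here.
From /e/ at 12 leftward: 11 /l/ transparent; 10 /ɔ/ → [+ATR]; 9 /e/ is itself a trigger — this domain ends here.
From /e/ at 14 rightward: word edge.
From /e/ at 14 leftward: 13 /a/ → [+ATR]; 12 /e/ is itself a trigger — this domain ends here.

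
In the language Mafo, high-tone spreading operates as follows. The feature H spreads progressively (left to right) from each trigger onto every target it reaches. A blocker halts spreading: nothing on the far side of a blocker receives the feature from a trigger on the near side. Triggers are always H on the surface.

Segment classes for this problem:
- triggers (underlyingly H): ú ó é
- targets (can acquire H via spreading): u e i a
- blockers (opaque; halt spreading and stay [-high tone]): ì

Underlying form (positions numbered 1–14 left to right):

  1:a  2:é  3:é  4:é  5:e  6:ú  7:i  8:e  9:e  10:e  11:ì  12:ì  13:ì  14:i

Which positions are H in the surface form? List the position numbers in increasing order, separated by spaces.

From /é/ at 2 rightward: 3 /é/ is itself a trigger — this domain ends here.
From /é/ at 3 rightward: 4 /é/ is itself a trigger — this domain ends here.
From /é/ at 4 rightward: 5 /e/ → H; 6 /ú/ is itself a trigger — this domain ends here.
From /ú/ at 6 rightward: 7 /i/ → H; 8 /e/ → H; 9 /e/ → H; 10 /e/ → H; 11 /ì/ blocks.
Targets with no active source: positions 1 14 stay [-high tone].

2 3 4 5 6 7 8 9 10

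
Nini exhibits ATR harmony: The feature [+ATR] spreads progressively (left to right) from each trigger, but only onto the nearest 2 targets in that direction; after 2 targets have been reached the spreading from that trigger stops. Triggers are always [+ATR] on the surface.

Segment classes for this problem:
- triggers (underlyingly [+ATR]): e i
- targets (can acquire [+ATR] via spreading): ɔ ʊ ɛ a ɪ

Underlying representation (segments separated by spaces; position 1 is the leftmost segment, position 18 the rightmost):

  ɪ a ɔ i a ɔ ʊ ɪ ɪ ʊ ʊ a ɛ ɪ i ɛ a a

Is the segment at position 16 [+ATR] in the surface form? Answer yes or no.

yes

From /i/ at 4 rightward: 5 /a/ → [+ATR]; 6 /ɔ/ → [+ATR]; bound reached.
From /i/ at 15 rightward: 16 /ɛ/ → [+ATR]; 17 /a/ → [+ATR]; bound reached.
Targets with no active source: positions 1 2 3 7 8 9 10 11 12 13 14 18 stay [-ATR].
[+ATR] positions on the surface: 4 5 6 15 16 17.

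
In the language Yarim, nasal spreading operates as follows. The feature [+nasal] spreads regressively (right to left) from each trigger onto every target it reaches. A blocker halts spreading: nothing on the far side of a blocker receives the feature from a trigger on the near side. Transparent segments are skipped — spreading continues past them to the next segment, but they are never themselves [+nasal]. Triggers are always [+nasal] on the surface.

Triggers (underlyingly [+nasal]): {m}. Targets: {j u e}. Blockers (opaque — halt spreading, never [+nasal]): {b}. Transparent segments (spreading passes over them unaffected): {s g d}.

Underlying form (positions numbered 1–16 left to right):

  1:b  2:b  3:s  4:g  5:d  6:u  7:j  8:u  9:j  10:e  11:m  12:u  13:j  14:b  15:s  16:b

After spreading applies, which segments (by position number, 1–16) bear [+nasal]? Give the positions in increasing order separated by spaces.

6 7 8 9 10 11

From /m/ at 11 leftward: 10 /e/ → [+nasal]; 9 /j/ → [+nasal]; 8 /u/ → [+nasal]; 7 /j/ → [+nasal]; 6 /u/ → [+nasal]; 5 /d/ transparent; 4 /g/ transparent; 3 /s/ transparent; 2 /b/ blocks.
Targets with no active source: positions 12 13 stay [-nasal].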